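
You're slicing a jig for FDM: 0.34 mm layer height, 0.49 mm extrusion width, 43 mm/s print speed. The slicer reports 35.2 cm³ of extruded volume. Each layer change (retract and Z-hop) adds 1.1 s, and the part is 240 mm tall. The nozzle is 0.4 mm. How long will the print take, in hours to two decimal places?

Bead cross-section: 0.34 × 0.49 → 0.1666 mm².
Path length: 35200 mm³ / 0.1666 mm² → 211284.5 mm.
Time extruding = 211284.5 / 43, so 4913.6 s.
Layers = ⌈240/0.34⌉ = 706.
Layer-change overhead = 706 × 1.1 = 776.6 s.
Total = 4913.6 + 776.6 = 5690.2 s = 1.58 hours.

1.58 hours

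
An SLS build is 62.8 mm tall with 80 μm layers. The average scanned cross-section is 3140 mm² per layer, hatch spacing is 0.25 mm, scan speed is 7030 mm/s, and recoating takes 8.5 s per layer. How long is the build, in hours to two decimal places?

Layer count = ceil(62.8 / 0.08) = 785.
Scan path per layer = 3140 / 0.25, so 12560 mm.
Laser time per layer: 12560 / 7030 → 1.7866 s.
Layer cycle: 1.7866 + 8.5 → 10.2866 s.
Total: 785 × 10.2866 s = 8074.981 s → 2.24 hours.

2.24 hours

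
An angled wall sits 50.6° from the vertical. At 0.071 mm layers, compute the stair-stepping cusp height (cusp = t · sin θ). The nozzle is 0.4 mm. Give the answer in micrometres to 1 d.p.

sin(50.6°) = 0.7727, so cusp = 0.071 × 0.7727 = 0.054862 mm → 54.9 μm.

54.9 μm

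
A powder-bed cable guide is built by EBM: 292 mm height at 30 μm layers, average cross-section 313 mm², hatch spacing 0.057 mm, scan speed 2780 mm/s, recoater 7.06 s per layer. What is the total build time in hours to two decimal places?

Number of layers: 292 / 0.03 → 9734 (rounded up).
Hatch length per layer: 313 / 0.057 → 5491.2 mm.
Beam time per layer = 5491.2 / 2780, so 1.9753 s.
Layer cycle = 1.9753 + 7.06, so 9.0353 s.
Build time = 9734 × 9.0353 = 87949.6102 s = 24.43 hours.

24.43 hours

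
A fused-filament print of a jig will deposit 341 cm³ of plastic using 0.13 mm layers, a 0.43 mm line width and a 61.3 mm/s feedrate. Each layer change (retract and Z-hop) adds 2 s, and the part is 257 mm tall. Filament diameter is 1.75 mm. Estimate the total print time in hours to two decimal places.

Line area = 0.13 × 0.43 = 0.0559 mm².
Total extruded path = 341000/0.0559 = 6100178.9 mm.
Time extruding: 6100178.9 / 61.3 → 99513.5 s.
Number of layers: 257 / 0.13 → 1977 (rounded up).
Layer-change overhead = 1977 × 2 = 3954 s.
Total = 99513.5 + 3954 = 103467.5 s = 28.74 hours.

28.74 hours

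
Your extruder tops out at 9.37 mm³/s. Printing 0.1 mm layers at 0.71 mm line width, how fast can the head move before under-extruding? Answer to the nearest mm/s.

Bead cross-section: 0.1 × 0.71 → 0.071 mm².
Max speed = 9.37 / 0.071 = 131.97 ≈ 132 mm/s.

132 mm/s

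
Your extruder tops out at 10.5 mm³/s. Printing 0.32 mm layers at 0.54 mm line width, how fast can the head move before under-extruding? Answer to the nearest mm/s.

61 mm/s

A: 0.32 × 0.54 → 0.1728 mm².
v_max = Q/A = 10.5/0.1728 = 60.76 mm/s → 61 mm/s.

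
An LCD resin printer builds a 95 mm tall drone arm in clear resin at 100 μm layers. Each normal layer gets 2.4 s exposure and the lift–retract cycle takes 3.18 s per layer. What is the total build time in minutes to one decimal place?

88.4 minutes

Layer count = ceil(95 / 0.1) = 950.
Each layer takes = 2.4 + 3.18 = 5.58 s.
Total = 950 × 5.58 = 5301 s = 88.4 minutes.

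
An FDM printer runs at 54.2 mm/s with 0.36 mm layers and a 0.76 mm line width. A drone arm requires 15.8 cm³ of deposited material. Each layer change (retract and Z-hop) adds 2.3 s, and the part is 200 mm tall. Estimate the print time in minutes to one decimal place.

39.1 minutes

Bead cross-section: 0.36 × 0.76 → 0.2736 mm².
Path length: 15800 mm³ / 0.2736 mm² → 57748.5 mm.
Extrusion time: 57748.5 / 54.2 → 1065.5 s.
Number of layers: 200 / 0.36 → 556 (rounded up).
Z-hop total = 556 × 2.3 = 1278.8 s.
Total = 1065.5 + 1278.8 = 2344.3 s = 39.1 minutes.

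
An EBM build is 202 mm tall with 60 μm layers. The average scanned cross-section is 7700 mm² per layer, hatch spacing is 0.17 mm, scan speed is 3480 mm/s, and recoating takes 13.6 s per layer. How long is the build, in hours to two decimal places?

24.89 hours

Layers = ⌈202/0.06⌉ = 3367.
Scan path per layer = 7700 / 0.17, so 45294.1 mm.
Scan time per layer: 45294.1 / 3480 → 13.0155 s.
Layer cycle = 13.0155 + 13.6, so 26.6155 s.
3367 layers × 26.6155 s/layer = 89614.3885 s, i.e. 24.89 hours.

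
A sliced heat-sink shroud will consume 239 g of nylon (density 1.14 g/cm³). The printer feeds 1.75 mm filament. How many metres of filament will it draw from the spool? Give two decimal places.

Extruded volume: 239/1.14 = 209.6491 cm³ (209649.1 mm³).
Filament cross-section = π × (1.75/2)² = 2.4053 mm².
L = V/A = 209649.1/2.4053 = 87161.31 mm → 87.16 m.

87.16 m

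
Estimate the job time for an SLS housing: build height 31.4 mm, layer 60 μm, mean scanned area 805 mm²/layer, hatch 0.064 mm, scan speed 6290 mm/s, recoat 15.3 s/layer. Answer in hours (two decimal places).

Layers = ⌈31.4/0.06⌉ = 524.
Per-layer scan distance = 805 / 0.064 = 12578.1 mm.
Per-layer scan time = 12578.1 / 6290 = 1.9997 s.
Time per layer: 1.9997 + 15.3 → 17.2997 s.
Total: 524 × 17.2997 s = 9065.0428 s → 2.52 hours.

2.52 hours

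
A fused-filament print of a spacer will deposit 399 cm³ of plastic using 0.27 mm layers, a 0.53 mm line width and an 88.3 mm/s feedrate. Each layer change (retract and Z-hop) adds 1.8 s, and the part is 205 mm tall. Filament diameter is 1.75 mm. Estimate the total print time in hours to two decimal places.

Bead cross-section: 0.27 × 0.53 → 0.1431 mm².
Total extruded path = 399000/0.1431 = 2788260 mm.
Extrusion time = 2788260 / 88.3 = 31577.1 s.
Layers = ⌈205/0.27⌉ = 760.
Z-hop total = 760 × 1.8 = 1368 s.
Altogether 31577.1 + 1368 = 32945.1 s, i.e. 9.15 hours.

9.15 hours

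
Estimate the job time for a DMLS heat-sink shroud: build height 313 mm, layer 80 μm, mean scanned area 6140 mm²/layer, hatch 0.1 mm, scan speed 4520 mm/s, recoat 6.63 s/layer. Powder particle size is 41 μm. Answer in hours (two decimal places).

Layers = ⌈313/0.08⌉ = 3913.
Hatch length per layer: 6140 / 0.1 → 61400 mm.
Per-layer scan time: 61400 / 4520 → 13.5841 s.
Per-layer time = 13.5841 + 6.63, so 20.2141 s.
Total: 3913 × 20.2141 s = 79097.7733 s → 21.97 hours.

21.97 hours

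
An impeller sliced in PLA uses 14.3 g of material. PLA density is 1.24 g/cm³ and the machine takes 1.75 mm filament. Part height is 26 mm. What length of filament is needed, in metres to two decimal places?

4.79 m

Extruded volume: 14.3/1.24 = 11.5323 cm³ (11532.3 mm³).
Filament cross-section = π × (1.75/2)² = 2.4053 mm².
Length = 11532.3 / 2.4053 = 4794.54 mm = 4.79 m.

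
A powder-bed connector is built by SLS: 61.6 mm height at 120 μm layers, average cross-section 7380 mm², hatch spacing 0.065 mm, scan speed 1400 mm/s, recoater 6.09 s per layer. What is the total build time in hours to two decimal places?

12.45 hours

Layer count = ceil(61.6 / 0.12) = 514.
Hatch length per layer: 7380 / 0.065 → 113538.5 mm.
Per-layer scan time = 113538.5 / 1400 = 81.0989 s.
Layer cycle = 81.0989 + 6.09 = 87.1889 s.
514 layers × 87.1889 s/layer = 44815.0946 s, i.e. 12.45 hours.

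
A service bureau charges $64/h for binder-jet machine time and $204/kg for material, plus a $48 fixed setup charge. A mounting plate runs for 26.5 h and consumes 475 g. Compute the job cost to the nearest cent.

$1840.90

Time charge = 64 × 26.5 = $1696.00.
Material cost = 204 × 475/1000 = $96.90.
Adding setup: 1696.00 + 96.90 + 48 → $1840.90.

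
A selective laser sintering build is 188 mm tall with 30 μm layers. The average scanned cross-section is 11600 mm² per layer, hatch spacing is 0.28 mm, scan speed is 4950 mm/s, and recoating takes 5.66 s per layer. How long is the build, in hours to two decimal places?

Number of layers: 188 / 0.03 → 6267 (rounded up).
Per-layer scan distance = 11600 / 0.28 = 41428.6 mm.
Laser time per layer: 41428.6 / 4950 → 8.3694 s.
Per-layer time = 8.3694 + 5.66 = 14.0294 s.
6267 layers × 14.0294 s/layer = 87922.2498 s, i.e. 24.42 hours.

24.42 hours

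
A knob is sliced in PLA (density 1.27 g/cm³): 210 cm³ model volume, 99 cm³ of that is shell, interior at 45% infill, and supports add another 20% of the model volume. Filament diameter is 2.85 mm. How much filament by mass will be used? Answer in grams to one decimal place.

242.5 g

Infill region = 210 − 99 = 111 cm³.
Infill deposited = 0.45 × 111 = 49.95 cm³.
Support = 0.20 × 210 = 42 cm³.
Total printed volume = 99 + 49.95 + 42, so 190.95 cm³.
Mass = 190.95 × 1.27 = 242.5065 g.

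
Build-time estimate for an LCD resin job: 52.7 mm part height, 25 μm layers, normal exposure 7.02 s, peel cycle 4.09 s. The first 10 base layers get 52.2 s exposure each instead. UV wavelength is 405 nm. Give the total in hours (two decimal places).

Number of layers: 52.7 / 0.025 → 2108 (rounded up).
Bottom layers: 10 × (52.2 + 4.09) → 562.9 s.
Normal layers = 2098 × (7.02 + 4.09), so 23308.78 s.
Total = 562.9 + 23308.78 = 23871.68 s = 6.63 hours.

6.63 hours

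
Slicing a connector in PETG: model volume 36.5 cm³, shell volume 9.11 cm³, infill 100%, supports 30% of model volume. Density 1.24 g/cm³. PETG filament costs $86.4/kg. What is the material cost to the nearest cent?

Interior volume = 36.5 − 9.11, so 27.39 cm³.
Deposited infill = 1.00 × 27.39, so 27.39 cm³.
Support: 0.30 × 36.5 → 10.95 cm³.
Total printed volume = 9.11 + 27.39 + 10.95 = 47.45 cm³.
Mass = 47.45 × 1.24, so 58.838 g.
Cost = 58.838 g / 1000 × $86.4/kg = $5.08.

$5.08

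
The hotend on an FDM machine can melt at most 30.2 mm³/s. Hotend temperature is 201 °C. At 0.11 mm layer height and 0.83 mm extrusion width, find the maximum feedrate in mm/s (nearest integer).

331 mm/s

A = 0.11 × 0.83 = 0.0913 mm².
v_max = Q/A = 30.2/0.0913 = 330.78 mm/s → 331 mm/s.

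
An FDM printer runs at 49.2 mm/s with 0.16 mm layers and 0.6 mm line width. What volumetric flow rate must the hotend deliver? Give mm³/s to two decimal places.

Extrusion cross-section: 0.16 × 0.6 → 0.096 mm².
Q = v·A = 49.2 × 0.096 = 4.72 mm³/s.

4.72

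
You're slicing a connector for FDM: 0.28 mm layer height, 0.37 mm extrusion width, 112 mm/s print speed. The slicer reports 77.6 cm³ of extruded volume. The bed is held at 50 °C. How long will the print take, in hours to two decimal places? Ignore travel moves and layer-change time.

1.86 hours

Extrusion cross-section = 0.28 × 0.37, so 0.1036 mm².
Path length: 77600 mm³ / 0.1036 mm² → 749034.7 mm.
Time extruding = 749034.7 / 112 = 6687.8 s.
6687.8 s = 1.86 hours.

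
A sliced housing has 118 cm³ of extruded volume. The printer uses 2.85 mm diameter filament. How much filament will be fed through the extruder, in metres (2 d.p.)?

18.50 m

A = π r² = π × 1.425² = 6.3794 mm².
L = 118000 mm³ / 6.3794 mm² = 18497.04 mm, i.e. 18.50 m.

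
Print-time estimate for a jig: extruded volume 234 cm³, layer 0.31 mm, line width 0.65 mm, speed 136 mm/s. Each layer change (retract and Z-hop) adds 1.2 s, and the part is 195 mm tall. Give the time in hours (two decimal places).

2.58 hours

Bead cross-section: 0.31 × 0.65 → 0.2015 mm².
Total extruded path = 234000/0.2015 = 1161290.3 mm.
Time extruding: 1161290.3 / 136 → 8538.9 s.
Layer count = ceil(195 / 0.31) = 630.
Layer-change overhead: 630 × 1.2 → 756 s.
Total = 8538.9 + 756 = 9294.9 s = 2.58 hours.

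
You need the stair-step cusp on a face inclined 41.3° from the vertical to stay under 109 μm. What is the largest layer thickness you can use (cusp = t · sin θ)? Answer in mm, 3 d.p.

sin(41.3°) = 0.6600; t_max = 0.109/0.6600 = 0.165 mm.

0.165 mm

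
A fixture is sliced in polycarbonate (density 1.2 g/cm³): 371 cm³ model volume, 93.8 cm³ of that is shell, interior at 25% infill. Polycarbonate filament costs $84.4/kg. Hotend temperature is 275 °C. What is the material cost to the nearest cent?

Volume inside the shell = 371 − 93.8, so 277.2 cm³.
Deposited infill = 0.25 × 277.2 = 69.3 cm³.
Total printed volume: 93.8 + 69.3 → 163.1 cm³.
Mass: 163.1 × 1.2 → 195.72 g.
Cost = 195.72 g / 1000 × $84.4/kg = $16.52.

$16.52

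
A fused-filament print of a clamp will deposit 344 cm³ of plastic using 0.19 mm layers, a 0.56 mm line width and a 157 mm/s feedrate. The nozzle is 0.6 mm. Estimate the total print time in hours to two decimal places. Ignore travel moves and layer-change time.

5.72 hours

Bead cross-section = 0.19 × 0.56 = 0.1064 mm².
Total extruded path = 344000/0.1064 = 3233082.7 mm.
Time extruding = 3233082.7 / 157 = 20592.9 s.
Converting: 20592.9 s = 5.72 hours.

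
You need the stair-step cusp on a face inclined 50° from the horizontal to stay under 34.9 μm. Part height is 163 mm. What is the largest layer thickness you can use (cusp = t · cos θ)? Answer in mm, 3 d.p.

t = h_c / cos θ = 0.0349 / 0.6428 = 0.054 mm.

0.054 mm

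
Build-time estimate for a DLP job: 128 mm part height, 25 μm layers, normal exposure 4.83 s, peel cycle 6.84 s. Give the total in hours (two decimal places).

Number of layers: 128 / 0.025 → 5120 (rounded up).
Per-layer time = 4.83 + 6.84 = 11.67 s.
Total = 5120 × 11.67 = 59750.4 s = 16.60 hours.

16.60 hours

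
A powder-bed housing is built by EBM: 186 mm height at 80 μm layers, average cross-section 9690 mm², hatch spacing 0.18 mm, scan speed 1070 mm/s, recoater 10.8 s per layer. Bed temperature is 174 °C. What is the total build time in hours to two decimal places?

39.47 hours

Number of layers: 186 / 0.08 → 2325 (rounded up).
Hatch length per layer = 9690 / 0.18, so 53833.3 mm.
Beam time per layer: 53833.3 / 1070 → 50.3115 s.
Time per layer = 50.3115 + 10.8 = 61.1115 s.
Build time = 2325 × 61.1115 = 142084.2375 s = 39.47 hours.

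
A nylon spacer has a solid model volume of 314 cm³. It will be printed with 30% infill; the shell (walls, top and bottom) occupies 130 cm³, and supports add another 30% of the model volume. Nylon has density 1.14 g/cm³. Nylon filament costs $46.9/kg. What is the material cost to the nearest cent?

$14.94

Infill region: 314 − 130 → 184 cm³.
Infill volume: 0.30 × 184 → 55.2 cm³.
Support: 0.30 × 314 → 94.2 cm³.
Total printed volume = 130 + 55.2 + 94.2, so 279.4 cm³.
Mass: 279.4 × 1.14 → 318.516 g.
At $46.9/kg: 318.516/1000 × 46.9 = $14.94.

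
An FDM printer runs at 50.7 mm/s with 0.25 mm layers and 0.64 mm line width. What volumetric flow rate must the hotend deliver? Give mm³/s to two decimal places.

Bead cross-section = 0.25 × 0.64, so 0.16 mm².
Volumetric flow = 50.7 × 0.16 = 8.11 mm³/s.

8.11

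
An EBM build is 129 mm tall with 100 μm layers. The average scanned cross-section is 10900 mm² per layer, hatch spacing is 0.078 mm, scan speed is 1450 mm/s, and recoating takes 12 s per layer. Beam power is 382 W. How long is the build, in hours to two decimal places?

Layer count = ceil(129 / 0.1) = 1290.
Per-layer scan distance = 10900 / 0.078 = 139743.6 mm.
Beam time per layer: 139743.6 / 1450 → 96.3749 s.
Layer cycle = 96.3749 + 12 = 108.3749 s.
Build time = 1290 × 108.3749 = 139803.621 s = 38.83 hours.

38.83 hours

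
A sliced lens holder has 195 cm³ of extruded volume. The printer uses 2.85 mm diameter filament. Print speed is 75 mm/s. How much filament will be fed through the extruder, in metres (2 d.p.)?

A = π r² = π × 1.425² = 6.3794 mm².
Length = 195 cm³ / 6.3794 mm² = 195000 / 6.3794 = 30567.14 mm = 30.57 m.

30.57 m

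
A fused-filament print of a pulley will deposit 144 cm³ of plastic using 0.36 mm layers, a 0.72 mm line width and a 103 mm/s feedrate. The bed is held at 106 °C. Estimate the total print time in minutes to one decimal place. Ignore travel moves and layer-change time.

Bead cross-section = 0.36 × 0.72, so 0.2592 mm².
Total extruded path = 144000/0.2592 = 555555.6 mm.
Print-move time: 555555.6 / 103 → 5393.7 s.
In the requested units: 5393.7 s = 89.9 minutes.

89.9 minutes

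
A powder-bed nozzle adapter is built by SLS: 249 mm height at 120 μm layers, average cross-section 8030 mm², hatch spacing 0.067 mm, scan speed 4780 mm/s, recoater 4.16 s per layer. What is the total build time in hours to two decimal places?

Number of layers: 249 / 0.12 → 2075 (rounded up).
Per-layer scan distance: 8030 / 0.067 → 119850.7 mm.
Per-layer scan time = 119850.7 / 4780 = 25.0734 s.
Layer cycle: 25.0734 + 4.16 → 29.2334 s.
2075 layers × 29.2334 s/layer = 60659.305 s, i.e. 16.85 hours.

16.85 hours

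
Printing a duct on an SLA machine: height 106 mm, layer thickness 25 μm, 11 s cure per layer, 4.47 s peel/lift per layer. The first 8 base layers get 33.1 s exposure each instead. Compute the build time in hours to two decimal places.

Number of layers: 106 / 0.025 → 4240 (rounded up).
Burn-in layers = 8 × (33.1 + 4.47), so 300.56 s.
Remaining layers = 4232 × (11 + 4.47), so 65469.04 s.
Sum: 300.56 + 65469.04 = 65769.6 s → 18.27 hours.

18.27 hours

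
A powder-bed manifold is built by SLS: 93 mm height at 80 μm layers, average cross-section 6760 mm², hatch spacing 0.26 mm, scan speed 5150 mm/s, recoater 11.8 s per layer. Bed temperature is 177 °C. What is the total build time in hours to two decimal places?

5.44 hours

Number of layers: 93 / 0.08 → 1163 (rounded up).
Per-layer scan distance = 6760 / 0.26 = 26000 mm.
Laser time per layer: 26000 / 5150 → 5.0485 s.
Per-layer time: 5.0485 + 11.8 → 16.8485 s.
Total: 1163 × 16.8485 s = 19594.8055 s → 5.44 hours.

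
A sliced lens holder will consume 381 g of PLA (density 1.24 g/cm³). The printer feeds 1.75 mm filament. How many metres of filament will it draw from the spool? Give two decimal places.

Extruded volume: 381/1.24 = 307.2581 cm³ (307258.1 mm³).
Filament cross-section = π × (1.75/2)² = 2.4053 mm².
Length = 307258.1 / 2.4053 = 127742.11 mm = 127.74 m.

127.74 m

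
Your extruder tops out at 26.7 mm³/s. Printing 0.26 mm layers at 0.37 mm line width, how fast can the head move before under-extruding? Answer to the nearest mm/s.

Extrusion cross-section = 0.26 × 0.37, so 0.0962 mm².
v_max = Q/A = 26.7/0.0962 = 277.55 mm/s → 278 mm/s.

278 mm/s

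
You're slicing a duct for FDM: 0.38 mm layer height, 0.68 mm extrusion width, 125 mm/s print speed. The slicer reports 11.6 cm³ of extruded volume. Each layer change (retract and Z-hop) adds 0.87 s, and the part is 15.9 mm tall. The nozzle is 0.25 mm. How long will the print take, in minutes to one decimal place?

Line area: 0.38 × 0.68 → 0.2584 mm².
Toolpath length = 11.6 cm³ / 0.2584 mm² = 11600 / 0.2584 = 44891.6 mm.
Print-move time = 44891.6 / 125 = 359.1 s.
Layer count = ceil(15.9 / 0.38) = 42.
Layer-change overhead = 42 × 0.87, so 36.54 s.
Altogether 359.1 + 36.54 = 395.64 s, i.e. 6.6 minutes.

6.6 minutes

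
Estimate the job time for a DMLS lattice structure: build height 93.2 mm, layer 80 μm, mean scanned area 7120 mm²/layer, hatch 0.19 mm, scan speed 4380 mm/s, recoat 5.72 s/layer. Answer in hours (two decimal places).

Layers = ⌈93.2/0.08⌉ = 1165.
Per-layer scan distance: 7120 / 0.19 → 37473.7 mm.
Scan time per layer = 37473.7 / 4380 = 8.5556 s.
Time per layer = 8.5556 + 5.72, so 14.2756 s.
Total: 1165 × 14.2756 s = 16631.074 s → 4.62 hours.

4.62 hours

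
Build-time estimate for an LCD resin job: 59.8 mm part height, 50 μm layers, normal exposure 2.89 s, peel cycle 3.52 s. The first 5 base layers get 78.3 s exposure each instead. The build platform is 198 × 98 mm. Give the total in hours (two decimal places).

2.23 hours

Number of layers: 59.8 / 0.05 → 1196 (rounded up).
Bottom layers: 5 × (78.3 + 3.52) → 409.1 s.
Normal layers: 1191 × (2.89 + 3.52) → 7634.31 s.
Total = 409.1 + 7634.31 = 8043.41 s = 2.23 hours.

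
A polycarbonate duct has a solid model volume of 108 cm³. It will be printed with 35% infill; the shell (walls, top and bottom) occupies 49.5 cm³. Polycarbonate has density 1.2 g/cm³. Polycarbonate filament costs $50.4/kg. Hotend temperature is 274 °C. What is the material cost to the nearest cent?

Volume inside the shell: 108 − 49.5 → 58.5 cm³.
Infill deposited: 0.35 × 58.5 → 20.475 cm³.
Deposited volume = 49.5 + 20.475, so 69.975 cm³.
Mass = 69.975 × 1.2, so 83.97 g.
Cost = 83.97 g / 1000 × $50.4/kg = $4.23.

$4.23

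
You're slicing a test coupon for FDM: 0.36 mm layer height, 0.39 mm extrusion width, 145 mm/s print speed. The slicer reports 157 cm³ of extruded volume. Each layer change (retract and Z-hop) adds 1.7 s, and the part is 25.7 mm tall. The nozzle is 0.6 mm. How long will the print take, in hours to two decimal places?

Extrusion cross-section = 0.36 × 0.39, so 0.1404 mm².
Toolpath length = 157 cm³ / 0.1404 mm² = 157000 / 0.1404 = 1118233.6 mm.
Print-move time = 1118233.6 / 145, so 7712 s.
Layers = ⌈25.7/0.36⌉ = 72.
Layer-change overhead: 72 × 1.7 → 122.4 s.
Total = 7712 + 122.4 = 7834.4 s = 2.18 hours.

2.18 hours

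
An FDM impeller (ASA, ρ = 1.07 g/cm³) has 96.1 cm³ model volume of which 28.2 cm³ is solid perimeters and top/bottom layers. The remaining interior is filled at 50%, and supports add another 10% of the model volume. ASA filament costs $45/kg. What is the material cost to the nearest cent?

$3.46

Infill region: 96.1 − 28.2 → 67.9 cm³.
Infill deposited = 0.50 × 67.9, so 33.95 cm³.
Support: 0.10 × 96.1 → 9.61 cm³.
Total printed volume = 28.2 + 33.95 + 9.61 = 71.76 cm³.
Mass = 71.76 × 1.07 = 76.7832 g.
At $45/kg: 76.7832/1000 × 45 = $3.46.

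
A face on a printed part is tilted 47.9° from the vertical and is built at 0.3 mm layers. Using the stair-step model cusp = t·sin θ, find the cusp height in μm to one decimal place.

222.6 μm

Cusp = layer height × sin(47.9°) = 0.3 × 0.7420 = 0.2226 mm = 222.6 μm.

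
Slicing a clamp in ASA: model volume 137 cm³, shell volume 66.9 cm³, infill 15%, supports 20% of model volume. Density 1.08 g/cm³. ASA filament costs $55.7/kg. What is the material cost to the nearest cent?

Infill region = 137 − 66.9 = 70.1 cm³.
Infill volume: 0.15 × 70.1 → 10.515 cm³.
Support: 0.20 × 137 → 27.4 cm³.
Deposited volume: 66.9 + 10.515 + 27.4 → 104.815 cm³.
Mass = 104.815 × 1.08, so 113.2002 g.
Cost = 113.2002 g / 1000 × $55.7/kg = $6.31.

$6.31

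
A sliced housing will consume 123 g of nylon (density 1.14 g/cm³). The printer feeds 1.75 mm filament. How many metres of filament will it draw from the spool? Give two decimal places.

Volume = 123 g / 1.14 g·cm⁻³ = 107.8947 cm³ = 107894.7 mm³.
A = π r² = π × 0.875² = 2.4053 mm².
Length = 107894.7 / 2.4053 = 44857.07 mm = 44.86 m.

44.86 m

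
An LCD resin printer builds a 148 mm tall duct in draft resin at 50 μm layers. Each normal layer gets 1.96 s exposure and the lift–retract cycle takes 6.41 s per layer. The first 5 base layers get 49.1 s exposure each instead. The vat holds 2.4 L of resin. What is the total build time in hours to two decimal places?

Layer count = ceil(148 / 0.05) = 2960.
Base layers: 5 × (49.1 + 6.41) → 277.55 s.
Remaining layers = 2955 × (1.96 + 6.41) = 24733.35 s.
Sum: 277.55 + 24733.35 = 25010.9 s → 6.95 hours.

6.95 hours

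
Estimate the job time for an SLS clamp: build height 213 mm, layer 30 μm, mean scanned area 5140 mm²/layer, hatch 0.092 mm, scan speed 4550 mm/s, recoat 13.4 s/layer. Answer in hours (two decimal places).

50.64 hours

Layer count = ceil(213 / 0.03) = 7100.
Scan path per layer = 5140 / 0.092 = 55869.6 mm.
Laser time per layer = 55869.6 / 4550, so 12.279 s.
Time per layer: 12.279 + 13.4 → 25.679 s.
7100 layers × 25.679 s/layer = 182320.9 s, i.e. 50.64 hours.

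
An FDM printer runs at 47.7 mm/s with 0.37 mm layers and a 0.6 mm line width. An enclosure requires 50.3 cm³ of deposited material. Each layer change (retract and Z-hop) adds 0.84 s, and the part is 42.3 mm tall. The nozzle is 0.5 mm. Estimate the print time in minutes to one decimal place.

Line area = 0.37 × 0.6 = 0.222 mm².
Total extruded path = 50300/0.222 = 226576.6 mm.
Print-move time: 226576.6 / 47.7 → 4750 s.
Layers = ⌈42.3/0.37⌉ = 115.
Z-hop total: 115 × 0.84 → 96.6 s.
Total = 4750 + 96.6 = 4846.6 s = 80.8 minutes.

80.8 minutes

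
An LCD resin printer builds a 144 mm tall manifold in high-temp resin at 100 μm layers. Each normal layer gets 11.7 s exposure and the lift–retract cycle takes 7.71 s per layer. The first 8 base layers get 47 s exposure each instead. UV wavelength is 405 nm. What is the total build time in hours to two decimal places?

Number of layers: 144 / 0.1 → 1440 (rounded up).
Burn-in layers = 8 × (47 + 7.71) = 437.68 s.
Regular layers = 1432 × (11.7 + 7.71), so 27795.12 s.
Sum: 437.68 + 27795.12 = 28232.8 s → 7.84 hours.

7.84 hours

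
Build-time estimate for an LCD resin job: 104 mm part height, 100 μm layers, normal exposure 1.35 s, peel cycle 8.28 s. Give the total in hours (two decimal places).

Layers = ⌈104/0.1⌉ = 1040.
Cycle time = 1.35 + 8.28 = 9.63 s.
Build time: 1040 × 9.63 s = 10015.2 s, i.e. 2.78 hours.

2.78 hours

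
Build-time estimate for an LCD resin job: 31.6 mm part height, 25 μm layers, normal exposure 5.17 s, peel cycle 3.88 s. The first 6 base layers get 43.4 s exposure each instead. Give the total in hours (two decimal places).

Number of layers: 31.6 / 0.025 → 1264 (rounded up).
Base layers: 6 × (43.4 + 3.88) → 283.68 s.
Regular layers = 1258 × (5.17 + 3.88), so 11384.9 s.
Total = 283.68 + 11384.9 = 11668.58 s = 3.24 hours.

3.24 hours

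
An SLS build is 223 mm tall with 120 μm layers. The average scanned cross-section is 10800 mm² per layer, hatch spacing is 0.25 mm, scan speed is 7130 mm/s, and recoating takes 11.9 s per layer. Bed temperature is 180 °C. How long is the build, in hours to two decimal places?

Number of layers: 223 / 0.12 → 1859 (rounded up).
Scan path per layer: 10800 / 0.25 → 43200 mm.
Laser time per layer: 43200 / 7130 → 6.0589 s.
Time per layer = 6.0589 + 11.9 = 17.9589 s.
Build time = 1859 × 17.9589 = 33385.5951 s = 9.27 hours.

9.27 hours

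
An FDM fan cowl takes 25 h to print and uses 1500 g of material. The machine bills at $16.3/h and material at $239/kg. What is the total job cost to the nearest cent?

$766.00

Machine-time cost: 16.3 × 25 → $407.50.
Material charge: 239 × 1500/1000 → $358.50.
Job cost: 407.50 + 358.50 = $766.00.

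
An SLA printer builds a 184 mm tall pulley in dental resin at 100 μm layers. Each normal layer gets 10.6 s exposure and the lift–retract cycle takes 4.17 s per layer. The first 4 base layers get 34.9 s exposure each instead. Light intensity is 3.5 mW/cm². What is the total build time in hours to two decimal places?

Layer count = ceil(184 / 0.1) = 1840.
Burn-in layers: 4 × (34.9 + 4.17) → 156.28 s.
Remaining layers = 1836 × (10.6 + 4.17) = 27117.72 s.
Sum: 156.28 + 27117.72 = 27274 s → 7.58 hours.

7.58 hours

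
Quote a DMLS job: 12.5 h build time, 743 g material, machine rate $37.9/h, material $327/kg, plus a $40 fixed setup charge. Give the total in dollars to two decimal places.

Machine cost = 37.9 × 12.5 = $473.75.
Feedstock cost = 327 × 743/1000 = $242.961.
Total = 473.75 + 242.961 + 40 = 756.711 ≈ $756.71.

$756.71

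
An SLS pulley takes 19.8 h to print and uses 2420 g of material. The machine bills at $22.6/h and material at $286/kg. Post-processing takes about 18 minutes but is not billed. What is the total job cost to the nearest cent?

$1139.60

Machine cost: 22.6 × 19.8 → $447.48.
Material charge = 286 × 2420/1000 = $692.12.
Job cost: 447.48 + 692.12 = $1139.60.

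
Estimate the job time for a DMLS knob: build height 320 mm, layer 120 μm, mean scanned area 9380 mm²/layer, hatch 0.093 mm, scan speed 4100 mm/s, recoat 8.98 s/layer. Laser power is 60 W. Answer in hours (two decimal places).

Layer count = ceil(320 / 0.12) = 2667.
Hatch length per layer: 9380 / 0.093 → 100860.2 mm.
Per-layer scan time: 100860.2 / 4100 → 24.6 s.
Time per layer = 24.6 + 8.98, so 33.58 s.
2667 layers × 33.58 s/layer = 89557.86 s, i.e. 24.88 hours.

24.88 hours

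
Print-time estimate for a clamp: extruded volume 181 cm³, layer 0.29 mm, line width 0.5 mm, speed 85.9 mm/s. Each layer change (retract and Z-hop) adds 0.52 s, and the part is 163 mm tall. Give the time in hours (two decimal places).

4.12 hours

Line area = 0.29 × 0.5, so 0.145 mm².
Toolpath length = 181 cm³ / 0.145 mm² = 181000 / 0.145 = 1248275.9 mm.
Time extruding = 1248275.9 / 85.9, so 14531.7 s.
Layer count = ceil(163 / 0.29) = 563.
Non-print overhead = 563 × 0.52, so 292.76 s.
Total = 14531.7 + 292.76 = 14824.46 s = 4.12 hours.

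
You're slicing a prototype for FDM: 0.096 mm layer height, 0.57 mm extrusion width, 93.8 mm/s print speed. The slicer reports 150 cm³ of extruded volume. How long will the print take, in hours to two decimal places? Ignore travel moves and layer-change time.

Line area = 0.096 × 0.57 = 0.05472 mm².
Total extruded path = 150000/0.05472 = 2741228.1 mm.
Print-move time = 2741228.1 / 93.8, so 29224.2 s.
29224.2 s = 8.12 hours.

8.12 hours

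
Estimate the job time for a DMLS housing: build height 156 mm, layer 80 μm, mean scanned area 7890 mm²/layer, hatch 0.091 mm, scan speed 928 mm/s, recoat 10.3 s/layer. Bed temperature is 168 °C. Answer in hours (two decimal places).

Layers = ⌈156/0.08⌉ = 1950.
Hatch length per layer = 7890 / 0.091 = 86703.3 mm.
Scan time per layer = 86703.3 / 928 = 93.4303 s.
Time per layer = 93.4303 + 10.3 = 103.7303 s.
1950 layers × 103.7303 s/layer = 202274.085 s, i.e. 56.19 hours.

56.19 hours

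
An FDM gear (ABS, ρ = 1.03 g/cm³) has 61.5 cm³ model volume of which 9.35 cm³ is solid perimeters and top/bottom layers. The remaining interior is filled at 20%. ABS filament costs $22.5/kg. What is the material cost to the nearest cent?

$0.46

Volume inside the shell = 61.5 − 9.35, so 52.15 cm³.
Infill volume: 0.20 × 52.15 → 10.43 cm³.
Deposited volume = 9.35 + 10.43, so 19.78 cm³.
Mass = 19.78 × 1.03 = 20.3734 g.
At $22.5/kg: 20.3734/1000 × 22.5 = $0.46.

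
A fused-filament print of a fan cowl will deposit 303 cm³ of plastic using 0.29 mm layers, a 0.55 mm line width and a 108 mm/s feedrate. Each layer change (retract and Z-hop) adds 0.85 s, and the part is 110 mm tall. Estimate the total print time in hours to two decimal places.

4.98 hours

Bead cross-section: 0.29 × 0.55 → 0.1595 mm².
Path length: 303000 mm³ / 0.1595 mm² → 1899686.5 mm.
Print-move time: 1899686.5 / 108 → 17589.7 s.
Layers = ⌈110/0.29⌉ = 380.
Non-print overhead: 380 × 0.85 → 323 s.
Total = 17589.7 + 323 = 17912.7 s = 4.98 hours.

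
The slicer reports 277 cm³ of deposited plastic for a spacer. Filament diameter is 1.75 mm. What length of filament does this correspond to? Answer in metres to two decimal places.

A = π r² = π × 0.875² = 2.4053 mm².
L = 277000 mm³ / 2.4053 mm² = 115162.35 mm, i.e. 115.16 m.

115.16 m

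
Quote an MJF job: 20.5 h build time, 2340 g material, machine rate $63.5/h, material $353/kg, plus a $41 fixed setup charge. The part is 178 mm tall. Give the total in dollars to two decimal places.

Machine-time cost: 63.5 × 20.5 → $1301.75.
Material cost = 353 × 2340/1000, so $826.02.
Total = 1301.75 + 826.02 + 41 = $2168.77.

$2168.77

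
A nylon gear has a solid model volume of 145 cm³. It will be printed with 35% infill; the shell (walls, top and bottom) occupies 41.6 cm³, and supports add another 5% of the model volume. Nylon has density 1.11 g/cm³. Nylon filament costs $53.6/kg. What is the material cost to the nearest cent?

$5.06

Interior volume = 145 − 41.6, so 103.4 cm³.
Deposited infill: 0.35 × 103.4 → 36.19 cm³.
Support = 0.05 × 145, so 7.25 cm³.
Total printed volume: 41.6 + 36.19 + 7.25 → 85.04 cm³.
Mass = 85.04 × 1.11 = 94.3944 g.
Cost = 94.3944 g / 1000 × $53.6/kg = $5.06.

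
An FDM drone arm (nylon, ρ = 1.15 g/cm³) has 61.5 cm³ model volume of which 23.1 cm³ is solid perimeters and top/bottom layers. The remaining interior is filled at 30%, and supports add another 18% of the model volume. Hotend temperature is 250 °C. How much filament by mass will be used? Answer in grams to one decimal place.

Interior volume = 61.5 − 23.1, so 38.4 cm³.
Infill volume = 0.30 × 38.4 = 11.52 cm³.
Support = 0.18 × 61.5 = 11.07 cm³.
Deposited volume: 23.1 + 11.52 + 11.07 → 45.69 cm³.
Mass: 45.69 × 1.15 → 52.5435 g.

52.5 g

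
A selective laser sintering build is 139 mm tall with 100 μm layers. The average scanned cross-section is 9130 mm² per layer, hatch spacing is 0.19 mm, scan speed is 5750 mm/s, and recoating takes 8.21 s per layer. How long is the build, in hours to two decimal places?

Layer count = ceil(139 / 0.1) = 1390.
Per-layer scan distance: 9130 / 0.19 → 48052.6 mm.
Laser time per layer = 48052.6 / 5750, so 8.357 s.
Time per layer = 8.357 + 8.21 = 16.567 s.
1390 layers × 16.567 s/layer = 23028.13 s, i.e. 6.40 hours.

6.40 hours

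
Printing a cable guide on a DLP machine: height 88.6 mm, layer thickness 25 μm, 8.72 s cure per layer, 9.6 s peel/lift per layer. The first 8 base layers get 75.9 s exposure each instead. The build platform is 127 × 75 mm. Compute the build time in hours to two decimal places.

18.18 hours

Layer count = ceil(88.6 / 0.025) = 3544.
Bottom layers = 8 × (75.9 + 9.6), so 684 s.
Normal layers = 3536 × (8.72 + 9.6) = 64779.52 s.
Sum: 684 + 64779.52 = 65463.52 s → 18.18 hours.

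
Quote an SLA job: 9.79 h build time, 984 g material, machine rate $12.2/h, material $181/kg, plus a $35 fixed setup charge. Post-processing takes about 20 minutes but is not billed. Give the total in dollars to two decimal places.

$332.54

Time charge: 12.2 × 9.79 → $119.438.
Material charge = 181 × 984/1000, so $178.104.
Adding setup: 119.438 + 178.104 + 35 → 332.542 ≈ $332.54.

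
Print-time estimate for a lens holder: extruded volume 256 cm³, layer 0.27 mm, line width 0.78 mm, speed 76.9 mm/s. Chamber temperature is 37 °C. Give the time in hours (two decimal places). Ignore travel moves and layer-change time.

Line area = 0.27 × 0.78, so 0.2106 mm².
Path length: 256000 mm³ / 0.2106 mm² → 1215574.5 mm.
Time extruding = 1215574.5 / 76.9 = 15807.2 s.
In the requested units: 15807.2 s = 4.39 hours.

4.39 hours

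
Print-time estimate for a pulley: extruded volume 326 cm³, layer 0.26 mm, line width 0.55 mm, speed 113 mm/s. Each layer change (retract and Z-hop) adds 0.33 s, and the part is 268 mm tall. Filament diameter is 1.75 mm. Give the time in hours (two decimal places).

Line area: 0.26 × 0.55 → 0.143 mm².
Path length: 326000 mm³ / 0.143 mm² → 2279720.3 mm.
Print-move time = 2279720.3 / 113 = 20174.5 s.
Layers = ⌈268/0.26⌉ = 1031.
Non-print overhead = 1031 × 0.33 = 340.23 s.
Altogether 20174.5 + 340.23 = 20514.73 s, i.e. 5.70 hours.

5.70 hours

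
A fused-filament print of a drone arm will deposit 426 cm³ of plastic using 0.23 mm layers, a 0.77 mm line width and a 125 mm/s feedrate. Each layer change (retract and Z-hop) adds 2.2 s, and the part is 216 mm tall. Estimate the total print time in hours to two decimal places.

5.92 hours

Extrusion cross-section = 0.23 × 0.77 = 0.1771 mm².
Path length: 426000 mm³ / 0.1771 mm² → 2405420.7 mm.
Time extruding = 2405420.7 / 125, so 19243.4 s.
Layers = ⌈216/0.23⌉ = 940.
Layer-change overhead = 940 × 2.2 = 2068 s.
Altogether 19243.4 + 2068 = 21311.4 s, i.e. 5.92 hours.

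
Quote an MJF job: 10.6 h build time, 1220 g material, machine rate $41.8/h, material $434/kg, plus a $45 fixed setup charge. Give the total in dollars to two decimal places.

Time charge = 41.8 × 10.6 = $443.08.
Feedstock cost = 434 × 1220/1000, so $529.48.
Adding setup: 443.08 + 529.48 + 45 → $1017.56.

$1017.56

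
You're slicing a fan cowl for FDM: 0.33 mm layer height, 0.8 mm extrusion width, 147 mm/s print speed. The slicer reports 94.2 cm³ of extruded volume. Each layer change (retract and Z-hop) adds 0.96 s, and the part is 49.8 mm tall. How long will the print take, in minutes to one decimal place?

42.9 minutes

Bead cross-section = 0.33 × 0.8 = 0.264 mm².
Toolpath length = 94.2 cm³ / 0.264 mm² = 94200 / 0.264 = 356818.2 mm.
Print-move time: 356818.2 / 147 → 2427.3 s.
Layer count = ceil(49.8 / 0.33) = 151.
Layer-change overhead: 151 × 0.96 → 144.96 s.
Altogether 2427.3 + 144.96 = 2572.26 s, i.e. 42.9 minutes.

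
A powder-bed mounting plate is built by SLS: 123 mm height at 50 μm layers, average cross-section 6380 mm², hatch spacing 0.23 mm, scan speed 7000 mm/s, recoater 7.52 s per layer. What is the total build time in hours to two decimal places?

Layers = ⌈123/0.05⌉ = 2460.
Hatch length per layer: 6380 / 0.23 → 27739.1 mm.
Laser time per layer: 27739.1 / 7000 → 3.9627 s.
Layer cycle: 3.9627 + 7.52 → 11.4827 s.
Build time = 2460 × 11.4827 = 28247.442 s = 7.85 hours.

7.85 hours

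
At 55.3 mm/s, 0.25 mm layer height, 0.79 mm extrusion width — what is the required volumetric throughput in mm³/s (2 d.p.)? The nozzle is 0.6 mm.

10.92

Bead cross-section = 0.25 × 0.79 = 0.1975 mm².
Volumetric flow = 55.3 × 0.1975 = 10.92 mm³/s.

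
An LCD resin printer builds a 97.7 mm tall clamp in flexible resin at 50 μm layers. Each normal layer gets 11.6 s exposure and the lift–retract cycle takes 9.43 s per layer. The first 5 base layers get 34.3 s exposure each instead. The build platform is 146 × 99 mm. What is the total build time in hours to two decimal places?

11.45 hours

Layers = ⌈97.7/0.05⌉ = 1954.
Base layers = 5 × (34.3 + 9.43), so 218.65 s.
Remaining layers = 1949 × (11.6 + 9.43) = 40987.47 s.
Sum: 218.65 + 40987.47 = 41206.12 s → 11.45 hours.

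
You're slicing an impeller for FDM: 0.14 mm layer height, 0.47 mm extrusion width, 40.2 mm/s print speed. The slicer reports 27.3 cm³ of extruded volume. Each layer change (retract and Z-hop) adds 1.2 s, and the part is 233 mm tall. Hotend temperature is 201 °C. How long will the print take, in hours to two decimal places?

Extrusion cross-section: 0.14 × 0.47 → 0.0658 mm².
Total extruded path = 27300/0.0658 = 414893.6 mm.
Extrusion time = 414893.6 / 40.2 = 10320.7 s.
Layers = ⌈233/0.14⌉ = 1665.
Non-print overhead = 1665 × 1.2 = 1998 s.
Altogether 10320.7 + 1998 = 12318.7 s, i.e. 3.42 hours.

3.42 hours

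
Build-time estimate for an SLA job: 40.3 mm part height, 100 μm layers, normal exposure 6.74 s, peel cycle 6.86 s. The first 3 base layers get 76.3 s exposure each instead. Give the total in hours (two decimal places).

Number of layers: 40.3 / 0.1 → 403 (rounded up).
Burn-in layers = 3 × (76.3 + 6.86) = 249.48 s.
Remaining layers = 400 × (6.74 + 6.86), so 5440 s.
Sum: 249.48 + 5440 = 5689.48 s → 1.58 hours.

1.58 hours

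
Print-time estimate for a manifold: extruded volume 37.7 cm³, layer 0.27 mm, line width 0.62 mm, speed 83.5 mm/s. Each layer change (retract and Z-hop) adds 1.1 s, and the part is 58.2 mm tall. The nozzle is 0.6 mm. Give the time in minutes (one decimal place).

Extrusion cross-section: 0.27 × 0.62 → 0.1674 mm².
Toolpath length = 37.7 cm³ / 0.1674 mm² = 37700 / 0.1674 = 225209.1 mm.
Print-move time = 225209.1 / 83.5, so 2697.1 s.
Layers = ⌈58.2/0.27⌉ = 216.
Non-print overhead: 216 × 1.1 → 237.6 s.
Altogether 2697.1 + 237.6 = 2934.7 s, i.e. 48.9 minutes.

48.9 minutes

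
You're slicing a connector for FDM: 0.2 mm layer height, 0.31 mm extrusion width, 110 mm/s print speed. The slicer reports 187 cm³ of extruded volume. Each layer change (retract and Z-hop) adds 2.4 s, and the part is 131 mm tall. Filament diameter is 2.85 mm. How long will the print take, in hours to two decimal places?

8.05 hours

Bead cross-section: 0.2 × 0.31 → 0.062 mm².
Path length: 187000 mm³ / 0.062 mm² → 3016129 mm.
Print-move time = 3016129 / 110, so 27419.4 s.
Layers = ⌈131/0.2⌉ = 655.
Non-print overhead: 655 × 2.4 → 1572 s.
Altogether 27419.4 + 1572 = 28991.4 s, i.e. 8.05 hours.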